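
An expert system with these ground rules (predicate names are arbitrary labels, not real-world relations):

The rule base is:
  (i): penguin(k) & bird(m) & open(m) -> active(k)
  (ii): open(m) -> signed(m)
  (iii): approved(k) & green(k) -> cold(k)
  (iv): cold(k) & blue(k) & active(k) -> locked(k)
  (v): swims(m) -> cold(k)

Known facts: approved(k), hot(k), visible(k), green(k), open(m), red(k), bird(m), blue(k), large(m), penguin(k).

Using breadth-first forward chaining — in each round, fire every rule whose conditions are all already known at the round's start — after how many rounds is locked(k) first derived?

2

[1] (i) [penguin(k) & bird(m) & open(m) -> active(k)]; (ii) [open(m) -> signed(m)]; (iii) [approved(k) & green(k) -> cold(k)]. ⇒ new: active(k), signed(m), cold(k).
[2] (iv) [cold(k) & blue(k) & active(k) -> locked(k)]. ⇒ new: locked(k).
locked(k) first appears in round 2.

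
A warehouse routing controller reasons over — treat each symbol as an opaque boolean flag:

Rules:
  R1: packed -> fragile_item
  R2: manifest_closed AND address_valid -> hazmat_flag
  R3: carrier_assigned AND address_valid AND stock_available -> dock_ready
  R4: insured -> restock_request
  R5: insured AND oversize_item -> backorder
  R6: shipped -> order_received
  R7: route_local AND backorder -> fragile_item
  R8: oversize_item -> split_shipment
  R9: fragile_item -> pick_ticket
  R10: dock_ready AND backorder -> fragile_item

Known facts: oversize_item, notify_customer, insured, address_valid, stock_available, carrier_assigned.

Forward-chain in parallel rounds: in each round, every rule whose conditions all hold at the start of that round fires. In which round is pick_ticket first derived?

3

Round 1: R3 [carrier_assigned AND address_valid AND stock_available -> dock_ready]; R4 [insured -> restock_request]; R5 [insured AND oversize_item -> backorder]; R8 [oversize_item -> split_shipment]. Adds dock_ready, restock_request, backorder, split_shipment.
Round 2: R10 [dock_ready AND backorder -> fragile_item]. Adds fragile_item.
Round 3: R9 [fragile_item -> pick_ticket]. Adds pick_ticket.
pick_ticket first appears in round 3.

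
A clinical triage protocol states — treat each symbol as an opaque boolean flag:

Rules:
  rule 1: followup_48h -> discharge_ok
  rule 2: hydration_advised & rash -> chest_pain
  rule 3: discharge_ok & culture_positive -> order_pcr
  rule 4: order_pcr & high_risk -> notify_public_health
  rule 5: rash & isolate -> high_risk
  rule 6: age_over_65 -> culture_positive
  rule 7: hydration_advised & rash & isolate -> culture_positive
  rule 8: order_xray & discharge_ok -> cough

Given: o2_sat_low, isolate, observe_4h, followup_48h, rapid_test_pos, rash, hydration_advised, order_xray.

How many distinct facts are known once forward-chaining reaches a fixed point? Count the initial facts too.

15

[1] rule 1 [followup_48h -> discharge_ok]; rule 2 [hydration_advised & rash -> chest_pain]; rule 5 [rash & isolate -> high_risk]; rule 7 [hydration_advised & rash & isolate -> culture_positive]. ⇒ new: discharge_ok, chest_pain, high_risk, culture_positive.
[2] rule 3 [discharge_ok & culture_positive -> order_pcr]; rule 8 [order_xray & discharge_ok -> cough]. ⇒ new: order_pcr, cough.
[3] rule 4 [order_pcr & high_risk -> notify_public_health]. ⇒ new: notify_public_health.
Closure: {chest_pain, cough, culture_positive, discharge_ok, followup_48h, high_risk, hydration_advised, isolate, notify_public_health, o2_sat_low, observe_4h, order_pcr, order_xray, rapid_test_pos, rash} — 15 facts.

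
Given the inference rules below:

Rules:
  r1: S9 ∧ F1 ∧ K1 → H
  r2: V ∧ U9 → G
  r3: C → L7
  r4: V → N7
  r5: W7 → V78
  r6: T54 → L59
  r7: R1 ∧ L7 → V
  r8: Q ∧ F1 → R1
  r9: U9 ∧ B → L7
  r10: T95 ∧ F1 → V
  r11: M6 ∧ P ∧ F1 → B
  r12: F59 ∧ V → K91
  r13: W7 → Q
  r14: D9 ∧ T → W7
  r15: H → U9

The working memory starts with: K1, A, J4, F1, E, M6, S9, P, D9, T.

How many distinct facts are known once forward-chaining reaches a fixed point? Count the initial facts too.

Round 1: r1 [S9 ∧ F1 ∧ K1 → H]; r11 [M6 ∧ P ∧ F1 → B]; r14 [D9 ∧ T → W7]. New: H, B, W7.
Round 2: r5 [W7 → V78]; r13 [W7 → Q]; r15 [H → U9]. New: V78, Q, U9.
Round 3: r8 [Q ∧ F1 → R1]; r9 [U9 ∧ B → L7]. New: R1, L7.
Round 4: r7 [R1 ∧ L7 → V]. New: V.
Round 5: r2 [V ∧ U9 → G]; r4 [V → N7]. New: G, N7.
Closure: {A, B, D9, E, F1, G, H, J4, K1, L7, M6, N7, P, Q, R1, S9, T, U9, V, V78, W7} — 21 facts.

21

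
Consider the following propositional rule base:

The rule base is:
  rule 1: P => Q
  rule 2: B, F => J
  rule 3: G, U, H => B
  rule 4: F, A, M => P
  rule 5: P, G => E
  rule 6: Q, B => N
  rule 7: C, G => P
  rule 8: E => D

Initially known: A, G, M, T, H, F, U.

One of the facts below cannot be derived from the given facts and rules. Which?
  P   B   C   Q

C

Round 1: rule 3 [G, U, H => B]; rule 4 [F, A, M => P]. Adds B, P.
Round 2: rule 1 [P => Q]; rule 2 [B, F => J]; rule 5 [P, G => E]. Adds Q, J, E.
Round 3: rule 6 [Q, B => N]; rule 8 [E => D]. Adds N, D.
Derived: Q (round 2), B (round 1), P (round 1). C never appears in any round.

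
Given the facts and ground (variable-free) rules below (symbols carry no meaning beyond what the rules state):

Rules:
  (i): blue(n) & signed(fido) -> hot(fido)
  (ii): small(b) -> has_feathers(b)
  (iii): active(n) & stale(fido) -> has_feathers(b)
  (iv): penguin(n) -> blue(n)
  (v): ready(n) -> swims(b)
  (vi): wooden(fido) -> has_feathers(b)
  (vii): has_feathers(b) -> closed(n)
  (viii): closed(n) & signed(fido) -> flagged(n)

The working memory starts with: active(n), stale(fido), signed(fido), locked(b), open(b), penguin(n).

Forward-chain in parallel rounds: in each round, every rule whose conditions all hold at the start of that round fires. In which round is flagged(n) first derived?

3

[1] (iii) [active(n) & stale(fido) -> has_feathers(b)]; (iv) [penguin(n) -> blue(n)]. ⇒ new: has_feathers(b), blue(n).
[2] (i) [blue(n) & signed(fido) -> hot(fido)]; (vii) [has_feathers(b) -> closed(n)]. ⇒ new: hot(fido), closed(n).
[3] (viii) [closed(n) & signed(fido) -> flagged(n)]. ⇒ new: flagged(n).
flagged(n) first appears in round 3.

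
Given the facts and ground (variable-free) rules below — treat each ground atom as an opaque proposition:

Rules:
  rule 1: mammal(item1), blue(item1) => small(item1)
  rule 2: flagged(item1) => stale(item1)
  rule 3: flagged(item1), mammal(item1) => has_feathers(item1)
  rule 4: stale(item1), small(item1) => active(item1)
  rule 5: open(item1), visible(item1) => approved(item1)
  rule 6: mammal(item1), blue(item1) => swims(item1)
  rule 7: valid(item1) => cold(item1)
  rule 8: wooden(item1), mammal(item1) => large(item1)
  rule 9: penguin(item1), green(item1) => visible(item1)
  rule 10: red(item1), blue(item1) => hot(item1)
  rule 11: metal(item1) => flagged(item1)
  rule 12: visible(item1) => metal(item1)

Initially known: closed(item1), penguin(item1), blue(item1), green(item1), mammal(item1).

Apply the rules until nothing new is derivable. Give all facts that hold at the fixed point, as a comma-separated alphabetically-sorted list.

Round 1 — rule 1, rule 6, rule 9, derive small(item1), swims(item1), visible(item1).
Round 2 — rule 12, derive metal(item1).
Round 3 — rule 11, derive flagged(item1).
Round 4 — rule 2, rule 3, derive stale(item1), has_feathers(item1).
Round 5 — rule 4, derive active(item1).

active(item1), blue(item1), closed(item1), flagged(item1), green(item1), has_feathers(item1), mammal(item1), metal(item1), penguin(item1), small(item1), stale(item1), swims(item1), visible(item1)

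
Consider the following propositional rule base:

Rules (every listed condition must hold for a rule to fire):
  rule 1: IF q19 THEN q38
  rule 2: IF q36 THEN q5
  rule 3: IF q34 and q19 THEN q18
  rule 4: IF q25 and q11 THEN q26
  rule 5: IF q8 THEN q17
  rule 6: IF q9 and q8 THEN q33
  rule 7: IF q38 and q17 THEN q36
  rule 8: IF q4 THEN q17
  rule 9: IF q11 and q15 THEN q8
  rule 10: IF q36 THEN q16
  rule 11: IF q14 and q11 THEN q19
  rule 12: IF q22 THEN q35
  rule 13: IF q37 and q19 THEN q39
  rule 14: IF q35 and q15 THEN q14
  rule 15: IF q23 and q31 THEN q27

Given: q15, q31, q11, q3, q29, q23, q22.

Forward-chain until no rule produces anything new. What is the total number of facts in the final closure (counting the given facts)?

17

Round 1: rule 9 [IF q11 and q15 THEN q8]; rule 12 [IF q22 THEN q35]; rule 15 [IF q23 and q31 THEN q27]. Adds q8, q35, q27.
Round 2: rule 5 [IF q8 THEN q17]; rule 14 [IF q35 and q15 THEN q14]. Adds q17, q14.
Round 3: rule 11 [IF q14 and q11 THEN q19]. Adds q19.
Round 4: rule 1 [IF q19 THEN q38]. Adds q38.
Round 5: rule 7 [IF q38 and q17 THEN q36]. Adds q36.
Round 6: rule 2 [IF q36 THEN q5]; rule 10 [IF q36 THEN q16]. Adds q5, q16.
Closure: {q11, q14, q15, q16, q17, q19, q22, q23, q27, q29, q3, q31, q35, q36, q38, q5, q8} — 17 facts.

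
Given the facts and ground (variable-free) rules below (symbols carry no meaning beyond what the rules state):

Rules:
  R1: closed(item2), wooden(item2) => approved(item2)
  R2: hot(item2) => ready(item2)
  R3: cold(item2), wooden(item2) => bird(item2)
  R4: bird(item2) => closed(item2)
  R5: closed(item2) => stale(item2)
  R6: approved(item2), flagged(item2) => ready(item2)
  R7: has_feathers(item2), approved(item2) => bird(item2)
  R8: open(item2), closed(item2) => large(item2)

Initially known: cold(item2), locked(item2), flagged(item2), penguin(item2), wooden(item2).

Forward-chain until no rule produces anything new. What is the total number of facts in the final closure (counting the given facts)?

10

Round 1 fires R3, giving bird(item2).
Round 2 fires R4, giving closed(item2).
Round 3 fires R1, R5, giving approved(item2), stale(item2).
Round 4 fires R6, giving ready(item2).
Closure: {approved(item2), bird(item2), closed(item2), cold(item2), flagged(item2), locked(item2), penguin(item2), ready(item2), stale(item2), wooden(item2)} — 10 facts.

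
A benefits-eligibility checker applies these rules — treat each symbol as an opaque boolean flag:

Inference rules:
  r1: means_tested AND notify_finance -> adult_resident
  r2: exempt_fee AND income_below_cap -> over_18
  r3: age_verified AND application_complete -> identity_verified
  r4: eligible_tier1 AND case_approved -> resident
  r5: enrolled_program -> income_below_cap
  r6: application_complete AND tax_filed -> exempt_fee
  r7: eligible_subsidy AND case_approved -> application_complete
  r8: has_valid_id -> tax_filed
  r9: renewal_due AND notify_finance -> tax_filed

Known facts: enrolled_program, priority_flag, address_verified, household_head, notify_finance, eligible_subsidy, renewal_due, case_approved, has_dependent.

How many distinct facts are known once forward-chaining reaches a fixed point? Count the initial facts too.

14

Round 1: r5 [enrolled_program -> income_below_cap]; r7 [eligible_subsidy AND case_approved -> application_complete]; r9 [renewal_due AND notify_finance -> tax_filed]. Adds income_below_cap, application_complete, tax_filed.
Round 2: r6 [application_complete AND tax_filed -> exempt_fee]. Adds exempt_fee.
Round 3: r2 [exempt_fee AND income_below_cap -> over_18]. Adds over_18.
Closure: {address_verified, application_complete, case_approved, eligible_subsidy, enrolled_program, exempt_fee, has_dependent, household_head, income_below_cap, notify_finance, over_18, priority_flag, renewal_due, tax_filed} — 14 facts.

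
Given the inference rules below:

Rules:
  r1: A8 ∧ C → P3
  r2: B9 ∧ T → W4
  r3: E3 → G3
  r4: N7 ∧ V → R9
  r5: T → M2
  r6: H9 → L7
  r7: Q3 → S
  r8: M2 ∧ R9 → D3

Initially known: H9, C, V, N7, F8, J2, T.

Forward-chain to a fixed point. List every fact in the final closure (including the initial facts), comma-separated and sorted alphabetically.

C, D3, F8, H9, J2, L7, M2, N7, R9, T, V

Round 1 fires r4, r5, r6, giving R9, M2, L7.
Round 2 fires r8, giving D3.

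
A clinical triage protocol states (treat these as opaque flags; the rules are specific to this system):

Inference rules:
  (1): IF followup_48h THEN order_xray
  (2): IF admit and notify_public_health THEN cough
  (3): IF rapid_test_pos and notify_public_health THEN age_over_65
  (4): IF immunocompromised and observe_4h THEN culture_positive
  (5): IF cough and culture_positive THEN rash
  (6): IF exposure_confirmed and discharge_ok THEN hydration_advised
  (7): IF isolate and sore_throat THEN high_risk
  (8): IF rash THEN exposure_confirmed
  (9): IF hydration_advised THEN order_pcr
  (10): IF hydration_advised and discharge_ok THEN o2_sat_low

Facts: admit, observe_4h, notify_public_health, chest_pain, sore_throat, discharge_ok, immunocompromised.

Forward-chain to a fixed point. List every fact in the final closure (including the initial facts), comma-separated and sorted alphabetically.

Round 1 — (2), (4), derive cough, culture_positive.
Round 2 — (5), derive rash.
Round 3 — (8), derive exposure_confirmed.
Round 4 — (6), derive hydration_advised.
Round 5 — (9), (10), derive order_pcr, o2_sat_low.

admit, chest_pain, cough, culture_positive, discharge_ok, exposure_confirmed, hydration_advised, immunocompromised, notify_public_health, o2_sat_low, observe_4h, order_pcr, rash, sore_throat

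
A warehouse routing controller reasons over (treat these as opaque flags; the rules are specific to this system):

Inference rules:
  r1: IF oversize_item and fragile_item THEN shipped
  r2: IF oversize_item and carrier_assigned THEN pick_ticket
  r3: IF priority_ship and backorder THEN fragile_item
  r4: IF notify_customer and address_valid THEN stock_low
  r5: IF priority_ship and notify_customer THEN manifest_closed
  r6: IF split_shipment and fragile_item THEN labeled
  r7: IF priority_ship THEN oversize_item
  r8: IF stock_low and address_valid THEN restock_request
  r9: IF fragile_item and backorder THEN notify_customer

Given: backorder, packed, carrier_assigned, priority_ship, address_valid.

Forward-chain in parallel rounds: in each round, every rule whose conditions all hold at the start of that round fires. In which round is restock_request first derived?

4

Round 1: r3 [IF priority_ship and backorder THEN fragile_item]; r7 [IF priority_ship THEN oversize_item]. New: fragile_item, oversize_item.
Round 2: r1 [IF oversize_item and fragile_item THEN shipped]; r2 [IF oversize_item and carrier_assigned THEN pick_ticket]; r9 [IF fragile_item and backorder THEN notify_customer]. New: shipped, pick_ticket, notify_customer.
Round 3: r4 [IF notify_customer and address_valid THEN stock_low]; r5 [IF priority_ship and notify_customer THEN manifest_closed]. New: stock_low, manifest_closed.
Round 4: r8 [IF stock_low and address_valid THEN restock_request]. New: restock_request.
restock_request first appears in round 4.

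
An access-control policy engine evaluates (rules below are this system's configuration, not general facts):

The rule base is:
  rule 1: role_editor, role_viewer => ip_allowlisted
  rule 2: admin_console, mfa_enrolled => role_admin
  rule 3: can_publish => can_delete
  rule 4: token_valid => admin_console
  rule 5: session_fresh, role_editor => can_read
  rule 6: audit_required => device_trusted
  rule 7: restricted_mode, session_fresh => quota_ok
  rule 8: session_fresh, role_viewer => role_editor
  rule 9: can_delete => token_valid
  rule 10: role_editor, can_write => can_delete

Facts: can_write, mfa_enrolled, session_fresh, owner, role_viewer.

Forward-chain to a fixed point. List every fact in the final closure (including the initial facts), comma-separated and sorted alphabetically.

admin_console, can_delete, can_read, can_write, ip_allowlisted, mfa_enrolled, owner, role_admin, role_editor, role_viewer, session_fresh, token_valid

Round 1: rule 8 [session_fresh, role_viewer => role_editor]. New: role_editor.
Round 2: rule 1 [role_editor, role_viewer => ip_allowlisted]; rule 5 [session_fresh, role_editor => can_read]; rule 10 [role_editor, can_write => can_delete]. New: ip_allowlisted, can_read, can_delete.
Round 3: rule 9 [can_delete => token_valid]. New: token_valid.
Round 4: rule 4 [token_valid => admin_console]. New: admin_console.
Round 5: rule 2 [admin_console, mfa_enrolled => role_admin]. New: role_admin.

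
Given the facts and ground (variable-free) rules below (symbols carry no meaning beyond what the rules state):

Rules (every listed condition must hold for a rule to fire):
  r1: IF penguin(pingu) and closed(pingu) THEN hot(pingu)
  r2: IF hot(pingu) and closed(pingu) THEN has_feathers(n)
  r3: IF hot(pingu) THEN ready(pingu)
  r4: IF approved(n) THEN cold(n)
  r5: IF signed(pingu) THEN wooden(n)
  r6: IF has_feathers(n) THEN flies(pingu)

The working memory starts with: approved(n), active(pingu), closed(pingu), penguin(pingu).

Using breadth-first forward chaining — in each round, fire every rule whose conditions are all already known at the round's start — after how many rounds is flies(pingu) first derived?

Round 1: r1 [IF penguin(pingu) and closed(pingu) THEN hot(pingu)]; r4 [IF approved(n) THEN cold(n)]. Adds hot(pingu), cold(n).
Round 2: r2 [IF hot(pingu) and closed(pingu) THEN has_feathers(n)]; r3 [IF hot(pingu) THEN ready(pingu)]. Adds has_feathers(n), ready(pingu).
Round 3: r6 [IF has_feathers(n) THEN flies(pingu)]. Adds flies(pingu).
flies(pingu) first appears in round 3.

3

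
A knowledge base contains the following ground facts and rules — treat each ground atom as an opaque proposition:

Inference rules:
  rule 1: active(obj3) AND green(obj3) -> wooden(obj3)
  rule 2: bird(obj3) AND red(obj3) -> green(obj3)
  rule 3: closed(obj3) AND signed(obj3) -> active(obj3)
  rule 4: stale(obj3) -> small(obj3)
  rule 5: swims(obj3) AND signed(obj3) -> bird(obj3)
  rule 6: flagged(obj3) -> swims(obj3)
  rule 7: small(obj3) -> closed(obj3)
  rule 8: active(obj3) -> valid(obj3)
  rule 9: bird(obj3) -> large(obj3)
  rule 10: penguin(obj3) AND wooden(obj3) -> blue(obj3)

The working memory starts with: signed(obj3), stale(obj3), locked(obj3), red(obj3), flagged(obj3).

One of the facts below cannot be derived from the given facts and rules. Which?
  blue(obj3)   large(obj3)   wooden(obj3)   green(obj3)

blue(obj3)

Round 1 — rule 4, rule 6, derive small(obj3), swims(obj3).
Round 2 — rule 5, rule 7, derive bird(obj3), closed(obj3).
Round 3 — rule 2, rule 3, rule 9, derive green(obj3), active(obj3), large(obj3).
Round 4 — rule 1, rule 8, derive wooden(obj3), valid(obj3).
Derived: large(obj3) (round 3), green(obj3) (round 3), wooden(obj3) (round 4). blue(obj3) never appears in any round.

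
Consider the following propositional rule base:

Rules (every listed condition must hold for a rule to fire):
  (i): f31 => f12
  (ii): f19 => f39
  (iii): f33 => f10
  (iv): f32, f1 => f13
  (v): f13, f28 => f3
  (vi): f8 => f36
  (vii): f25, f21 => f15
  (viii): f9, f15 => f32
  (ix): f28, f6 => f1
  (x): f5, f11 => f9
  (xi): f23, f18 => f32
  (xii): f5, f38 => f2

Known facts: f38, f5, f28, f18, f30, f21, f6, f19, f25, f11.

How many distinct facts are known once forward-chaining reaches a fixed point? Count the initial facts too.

18

Round 1: (ii) [f19 => f39]; (vii) [f25, f21 => f15]; (ix) [f28, f6 => f1]; (x) [f5, f11 => f9]; (xii) [f5, f38 => f2]. Adds f39, f15, f1, f9, f2.
Round 2: (viii) [f9, f15 => f32]. Adds f32.
Round 3: (iv) [f32, f1 => f13]. Adds f13.
Round 4: (v) [f13, f28 => f3]. Adds f3.
Closure: {f1, f11, f13, f15, f18, f19, f2, f21, f25, f28, f3, f30, f32, f38, f39, f5, f6, f9} — 18 facts.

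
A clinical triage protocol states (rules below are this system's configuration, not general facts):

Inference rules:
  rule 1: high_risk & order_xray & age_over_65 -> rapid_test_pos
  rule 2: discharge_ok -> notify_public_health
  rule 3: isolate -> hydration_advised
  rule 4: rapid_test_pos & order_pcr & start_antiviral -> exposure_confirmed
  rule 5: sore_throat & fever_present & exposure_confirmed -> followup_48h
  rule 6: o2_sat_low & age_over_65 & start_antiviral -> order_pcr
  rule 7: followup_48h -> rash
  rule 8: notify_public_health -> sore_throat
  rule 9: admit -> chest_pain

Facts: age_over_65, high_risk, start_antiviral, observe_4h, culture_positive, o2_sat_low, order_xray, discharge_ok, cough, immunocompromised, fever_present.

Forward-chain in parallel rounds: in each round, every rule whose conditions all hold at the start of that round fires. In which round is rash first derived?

4

Round 1: rule 1 [high_risk & order_xray & age_over_65 -> rapid_test_pos]; rule 2 [discharge_ok -> notify_public_health]; rule 6 [o2_sat_low & age_over_65 & start_antiviral -> order_pcr]. New: rapid_test_pos, notify_public_health, order_pcr.
Round 2: rule 4 [rapid_test_pos & order_pcr & start_antiviral -> exposure_confirmed]; rule 8 [notify_public_health -> sore_throat]. New: exposure_confirmed, sore_throat.
Round 3: rule 5 [sore_throat & fever_present & exposure_confirmed -> followup_48h]. New: followup_48h.
Round 4: rule 7 [followup_48h -> rash]. New: rash.
rash first appears in round 4.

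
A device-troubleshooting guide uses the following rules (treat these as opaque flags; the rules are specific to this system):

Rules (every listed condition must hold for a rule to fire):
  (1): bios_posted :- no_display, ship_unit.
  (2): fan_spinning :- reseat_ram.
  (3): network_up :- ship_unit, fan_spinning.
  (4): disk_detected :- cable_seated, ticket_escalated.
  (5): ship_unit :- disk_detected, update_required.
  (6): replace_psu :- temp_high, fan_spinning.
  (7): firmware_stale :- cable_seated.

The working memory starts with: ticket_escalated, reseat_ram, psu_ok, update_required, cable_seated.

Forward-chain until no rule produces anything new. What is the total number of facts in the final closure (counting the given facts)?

Round 1: (2) [fan_spinning :- reseat_ram.]; (4) [disk_detected :- cable_seated, ticket_escalated.]; (7) [firmware_stale :- cable_seated.]. New: fan_spinning, disk_detected, firmware_stale.
Round 2: (5) [ship_unit :- disk_detected, update_required.]. New: ship_unit.
Round 3: (3) [network_up :- ship_unit, fan_spinning.]. New: network_up.
Closure: {cable_seated, disk_detected, fan_spinning, firmware_stale, network_up, psu_ok, reseat_ram, ship_unit, ticket_escalated, update_required} — 10 facts.

10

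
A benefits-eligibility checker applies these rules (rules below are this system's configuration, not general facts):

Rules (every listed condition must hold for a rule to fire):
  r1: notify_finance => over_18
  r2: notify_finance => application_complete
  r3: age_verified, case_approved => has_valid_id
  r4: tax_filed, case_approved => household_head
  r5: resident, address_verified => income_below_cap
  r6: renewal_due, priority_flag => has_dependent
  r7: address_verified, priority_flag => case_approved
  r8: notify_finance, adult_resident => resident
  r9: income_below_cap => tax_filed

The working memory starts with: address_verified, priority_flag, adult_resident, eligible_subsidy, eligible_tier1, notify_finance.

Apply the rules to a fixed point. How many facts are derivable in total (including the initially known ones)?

13

Round 1: r1 [notify_finance => over_18]; r2 [notify_finance => application_complete]; r7 [address_verified, priority_flag => case_approved]; r8 [notify_finance, adult_resident => resident]. Adds over_18, application_complete, case_approved, resident.
Round 2: r5 [resident, address_verified => income_below_cap]. Adds income_below_cap.
Round 3: r9 [income_below_cap => tax_filed]. Adds tax_filed.
Round 4: r4 [tax_filed, case_approved => household_head]. Adds household_head.
Closure: {address_verified, adult_resident, application_complete, case_approved, eligible_subsidy, eligible_tier1, household_head, income_below_cap, notify_finance, over_18, priority_flag, resident, tax_filed} — 13 facts.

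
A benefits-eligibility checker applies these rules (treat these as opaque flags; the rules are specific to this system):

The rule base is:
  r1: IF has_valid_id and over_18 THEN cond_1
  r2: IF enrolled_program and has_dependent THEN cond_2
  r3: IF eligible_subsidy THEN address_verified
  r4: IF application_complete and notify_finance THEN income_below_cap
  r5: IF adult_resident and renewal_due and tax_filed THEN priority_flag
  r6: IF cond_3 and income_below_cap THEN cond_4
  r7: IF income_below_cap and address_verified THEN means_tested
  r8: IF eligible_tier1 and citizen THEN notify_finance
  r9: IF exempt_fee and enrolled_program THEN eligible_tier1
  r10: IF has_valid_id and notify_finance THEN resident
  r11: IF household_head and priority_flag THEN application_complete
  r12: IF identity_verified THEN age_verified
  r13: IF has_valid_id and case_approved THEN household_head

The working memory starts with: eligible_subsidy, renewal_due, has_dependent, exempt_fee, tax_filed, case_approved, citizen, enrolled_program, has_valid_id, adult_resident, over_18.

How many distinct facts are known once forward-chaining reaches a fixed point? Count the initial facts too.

22

Round 1 fires r1, r2, r3, r5, r9, r13, giving cond_1, cond_2, address_verified, priority_flag, eligible_tier1, household_head.
Round 2 fires r8, r11, giving notify_finance, application_complete.
Round 3 fires r4, r10, giving income_below_cap, resident.
Round 4 fires r7, giving means_tested.
Closure: {address_verified, adult_resident, application_complete, case_approved, citizen, cond_1, cond_2, eligible_subsidy, eligible_tier1, enrolled_program, exempt_fee, has_dependent, has_valid_id, household_head, income_below_cap, means_tested, notify_finance, over_18, priority_flag, renewal_due, resident, tax_filed} — 22 facts.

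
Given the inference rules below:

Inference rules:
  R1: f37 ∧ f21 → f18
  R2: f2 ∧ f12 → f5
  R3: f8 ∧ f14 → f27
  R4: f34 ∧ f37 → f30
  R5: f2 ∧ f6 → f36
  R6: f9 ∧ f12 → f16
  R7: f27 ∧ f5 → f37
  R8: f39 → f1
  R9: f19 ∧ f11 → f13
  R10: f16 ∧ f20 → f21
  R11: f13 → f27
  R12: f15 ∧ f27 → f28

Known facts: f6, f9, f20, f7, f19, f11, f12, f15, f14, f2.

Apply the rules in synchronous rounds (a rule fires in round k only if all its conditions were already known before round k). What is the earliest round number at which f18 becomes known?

Round 1: R2 [f2 ∧ f12 → f5]; R5 [f2 ∧ f6 → f36]; R6 [f9 ∧ f12 → f16]; R9 [f19 ∧ f11 → f13]. New: f5, f36, f16, f13.
Round 2: R10 [f16 ∧ f20 → f21]; R11 [f13 → f27]. New: f21, f27.
Round 3: R7 [f27 ∧ f5 → f37]; R12 [f15 ∧ f27 → f28]. New: f37, f28.
Round 4: R1 [f37 ∧ f21 → f18]. New: f18.
f18 first appears in round 4.

4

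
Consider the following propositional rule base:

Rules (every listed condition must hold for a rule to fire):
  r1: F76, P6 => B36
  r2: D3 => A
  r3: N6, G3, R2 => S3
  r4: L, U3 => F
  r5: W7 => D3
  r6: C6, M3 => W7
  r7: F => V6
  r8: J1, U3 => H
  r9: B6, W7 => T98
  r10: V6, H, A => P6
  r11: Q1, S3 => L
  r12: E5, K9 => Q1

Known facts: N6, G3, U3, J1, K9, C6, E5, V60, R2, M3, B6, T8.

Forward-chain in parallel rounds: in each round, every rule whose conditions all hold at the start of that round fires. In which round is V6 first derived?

Round 1 fires r3, r6, r8, r12, giving S3, W7, H, Q1.
Round 2 fires r5, r9, r11, giving D3, T98, L.
Round 3 fires r2, r4, giving A, F.
Round 4 fires r7, giving V6.
V6 first appears in round 4.

4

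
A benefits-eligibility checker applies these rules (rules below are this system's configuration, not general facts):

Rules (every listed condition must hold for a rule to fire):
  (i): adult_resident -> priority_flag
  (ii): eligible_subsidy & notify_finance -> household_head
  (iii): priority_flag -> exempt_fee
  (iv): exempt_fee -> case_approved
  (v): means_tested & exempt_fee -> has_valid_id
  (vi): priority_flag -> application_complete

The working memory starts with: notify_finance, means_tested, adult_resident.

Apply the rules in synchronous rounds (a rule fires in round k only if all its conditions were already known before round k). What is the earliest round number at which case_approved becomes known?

Round 1 — (i), derive priority_flag.
Round 2 — (iii), (vi), derive exempt_fee, application_complete.
Round 3 — (iv), (v), derive case_approved, has_valid_id.
case_approved first appears in round 3.

3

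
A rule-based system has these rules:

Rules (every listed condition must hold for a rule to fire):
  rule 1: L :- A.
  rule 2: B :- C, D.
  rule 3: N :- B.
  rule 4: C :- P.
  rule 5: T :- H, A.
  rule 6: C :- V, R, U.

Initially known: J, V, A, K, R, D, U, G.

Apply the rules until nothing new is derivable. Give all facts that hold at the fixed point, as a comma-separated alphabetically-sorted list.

A, B, C, D, G, J, K, L, N, R, U, V

Round 1: rule 1 [L :- A.]; rule 6 [C :- V, R, U.]. Adds L, C.
Round 2: rule 2 [B :- C, D.]. Adds B.
Round 3: rule 3 [N :- B.]. Adds N.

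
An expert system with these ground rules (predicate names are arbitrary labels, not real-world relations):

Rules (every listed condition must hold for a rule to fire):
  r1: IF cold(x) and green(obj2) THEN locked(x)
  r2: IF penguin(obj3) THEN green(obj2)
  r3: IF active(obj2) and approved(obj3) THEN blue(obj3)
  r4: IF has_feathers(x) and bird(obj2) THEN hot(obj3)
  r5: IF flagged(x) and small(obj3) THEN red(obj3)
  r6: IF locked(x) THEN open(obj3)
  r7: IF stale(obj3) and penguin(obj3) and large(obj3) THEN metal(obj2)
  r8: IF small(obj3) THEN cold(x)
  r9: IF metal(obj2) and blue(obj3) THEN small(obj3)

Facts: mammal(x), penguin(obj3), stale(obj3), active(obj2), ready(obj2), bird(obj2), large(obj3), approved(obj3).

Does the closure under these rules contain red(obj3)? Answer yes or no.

no

Round 1: r2 [IF penguin(obj3) THEN green(obj2)]; r3 [IF active(obj2) and approved(obj3) THEN blue(obj3)]; r7 [IF stale(obj3) and penguin(obj3) and large(obj3) THEN metal(obj2)]. Adds green(obj2), blue(obj3), metal(obj2).
Round 2: r9 [IF metal(obj2) and blue(obj3) THEN small(obj3)]. Adds small(obj3).
Round 3: r8 [IF small(obj3) THEN cold(x)]. Adds cold(x).
Round 4: r1 [IF cold(x) and green(obj2) THEN locked(x)]. Adds locked(x).
Round 5: r6 [IF locked(x) THEN open(obj3)]. Adds open(obj3).
Fixed point reached. red(obj3) is concluded only by r5; r5 needs flagged(x) (never derived).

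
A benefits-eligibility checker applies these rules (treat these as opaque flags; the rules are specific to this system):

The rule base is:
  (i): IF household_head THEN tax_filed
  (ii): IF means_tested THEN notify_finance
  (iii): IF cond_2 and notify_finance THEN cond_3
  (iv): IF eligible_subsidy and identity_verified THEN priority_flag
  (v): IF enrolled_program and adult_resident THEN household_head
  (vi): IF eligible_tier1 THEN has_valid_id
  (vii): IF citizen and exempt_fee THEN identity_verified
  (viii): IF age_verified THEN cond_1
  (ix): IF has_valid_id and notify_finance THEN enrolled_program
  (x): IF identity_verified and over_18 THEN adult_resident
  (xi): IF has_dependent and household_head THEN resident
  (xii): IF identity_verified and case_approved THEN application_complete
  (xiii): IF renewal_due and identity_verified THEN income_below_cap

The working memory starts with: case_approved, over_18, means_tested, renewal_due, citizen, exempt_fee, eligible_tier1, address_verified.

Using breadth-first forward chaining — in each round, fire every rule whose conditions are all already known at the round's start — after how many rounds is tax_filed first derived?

4

Round 1 — (ii), (vi), (vii), derive notify_finance, has_valid_id, identity_verified.
Round 2 — (ix), (x), (xii), (xiii), derive enrolled_program, adult_resident, application_complete, income_below_cap.
Round 3 — (v), derive household_head.
Round 4 — (i), derive tax_filed.
tax_filed first appears in round 4.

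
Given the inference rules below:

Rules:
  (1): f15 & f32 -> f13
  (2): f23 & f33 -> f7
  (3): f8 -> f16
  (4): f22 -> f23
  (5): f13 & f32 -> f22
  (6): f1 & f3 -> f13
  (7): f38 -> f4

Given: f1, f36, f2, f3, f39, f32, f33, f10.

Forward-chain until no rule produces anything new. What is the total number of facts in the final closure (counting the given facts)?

Round 1 — (6), derive f13.
Round 2 — (5), derive f22.
Round 3 — (4), derive f23.
Round 4 — (2), derive f7.
Closure: {f1, f10, f13, f2, f22, f23, f3, f32, f33, f36, f39, f7} — 12 facts.

12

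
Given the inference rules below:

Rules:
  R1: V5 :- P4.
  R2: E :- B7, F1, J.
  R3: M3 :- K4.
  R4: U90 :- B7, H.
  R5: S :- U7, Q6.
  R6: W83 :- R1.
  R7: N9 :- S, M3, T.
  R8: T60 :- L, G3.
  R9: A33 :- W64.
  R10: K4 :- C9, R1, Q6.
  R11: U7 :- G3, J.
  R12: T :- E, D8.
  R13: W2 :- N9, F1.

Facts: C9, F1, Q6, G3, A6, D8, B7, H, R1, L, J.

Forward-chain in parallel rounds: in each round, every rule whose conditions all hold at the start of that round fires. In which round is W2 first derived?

4

Round 1 — R2, R4, R6, R8, R10, R11, derive E, U90, W83, T60, K4, U7.
Round 2 — R3, R5, R12, derive M3, S, T.
Round 3 — R7, derive N9.
Round 4 — R13, derive W2.
W2 first appears in round 4.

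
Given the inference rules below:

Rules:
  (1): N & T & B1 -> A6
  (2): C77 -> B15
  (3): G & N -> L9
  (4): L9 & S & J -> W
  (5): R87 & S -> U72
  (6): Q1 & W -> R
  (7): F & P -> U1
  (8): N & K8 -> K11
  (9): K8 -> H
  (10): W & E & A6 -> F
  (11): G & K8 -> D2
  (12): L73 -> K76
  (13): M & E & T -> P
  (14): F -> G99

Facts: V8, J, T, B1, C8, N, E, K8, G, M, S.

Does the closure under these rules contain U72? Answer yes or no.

no

Round 1: (1) [N & T & B1 -> A6]; (3) [G & N -> L9]; (8) [N & K8 -> K11]; (9) [K8 -> H]; (11) [G & K8 -> D2]; (13) [M & E & T -> P]. New: A6, L9, K11, H, D2, P.
Round 2: (4) [L9 & S & J -> W]. New: W.
Round 3: (10) [W & E & A6 -> F]. New: F.
Round 4: (7) [F & P -> U1]; (14) [F -> G99]. New: U1, G99.
Fixed point reached. U72 is concluded only by (5); (5) needs R87 (never derived).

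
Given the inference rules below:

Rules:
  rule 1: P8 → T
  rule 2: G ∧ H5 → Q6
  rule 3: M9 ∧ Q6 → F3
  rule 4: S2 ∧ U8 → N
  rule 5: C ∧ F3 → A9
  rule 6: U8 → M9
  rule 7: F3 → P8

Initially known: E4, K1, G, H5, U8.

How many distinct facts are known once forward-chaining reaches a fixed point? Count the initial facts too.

Round 1 fires rule 2, rule 6, giving Q6, M9.
Round 2 fires rule 3, giving F3.
Round 3 fires rule 7, giving P8.
Round 4 fires rule 1, giving T.
Closure: {E4, F3, G, H5, K1, M9, P8, Q6, T, U8} — 10 facts.

10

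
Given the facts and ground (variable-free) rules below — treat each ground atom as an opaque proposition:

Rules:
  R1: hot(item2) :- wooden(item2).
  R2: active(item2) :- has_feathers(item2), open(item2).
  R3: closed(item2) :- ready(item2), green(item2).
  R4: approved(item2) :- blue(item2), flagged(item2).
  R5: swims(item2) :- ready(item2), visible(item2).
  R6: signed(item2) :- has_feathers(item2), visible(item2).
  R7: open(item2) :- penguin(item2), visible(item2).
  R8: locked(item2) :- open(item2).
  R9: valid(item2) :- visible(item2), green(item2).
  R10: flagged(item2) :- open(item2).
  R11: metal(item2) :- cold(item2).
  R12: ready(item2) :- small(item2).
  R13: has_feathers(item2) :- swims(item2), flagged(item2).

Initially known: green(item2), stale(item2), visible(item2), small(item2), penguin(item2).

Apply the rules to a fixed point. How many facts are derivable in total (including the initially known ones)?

Round 1: R7 [open(item2) :- penguin(item2), visible(item2).]; R9 [valid(item2) :- visible(item2), green(item2).]; R12 [ready(item2) :- small(item2).]. New: open(item2), valid(item2), ready(item2).
Round 2: R3 [closed(item2) :- ready(item2), green(item2).]; R5 [swims(item2) :- ready(item2), visible(item2).]; R8 [locked(item2) :- open(item2).]; R10 [flagged(item2) :- open(item2).]. New: closed(item2), swims(item2), locked(item2), flagged(item2).
Round 3: R13 [has_feathers(item2) :- swims(item2), flagged(item2).]. New: has_feathers(item2).
Round 4: R2 [active(item2) :- has_feathers(item2), open(item2).]; R6 [signed(item2) :- has_feathers(item2), visible(item2).]. New: active(item2), signed(item2).
Closure: {active(item2), closed(item2), flagged(item2), green(item2), has_feathers(item2), locked(item2), open(item2), penguin(item2), ready(item2), signed(item2), small(item2), stale(item2), swims(item2), valid(item2), visible(item2)} — 15 facts.

15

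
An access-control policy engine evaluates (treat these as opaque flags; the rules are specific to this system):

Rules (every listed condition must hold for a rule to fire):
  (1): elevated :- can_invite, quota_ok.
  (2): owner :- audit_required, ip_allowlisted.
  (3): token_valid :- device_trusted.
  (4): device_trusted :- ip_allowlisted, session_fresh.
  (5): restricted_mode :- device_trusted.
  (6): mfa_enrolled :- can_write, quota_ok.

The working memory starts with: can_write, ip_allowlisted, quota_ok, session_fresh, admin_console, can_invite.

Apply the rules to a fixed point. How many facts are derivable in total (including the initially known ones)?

Round 1: (1) [elevated :- can_invite, quota_ok.]; (4) [device_trusted :- ip_allowlisted, session_fresh.]; (6) [mfa_enrolled :- can_write, quota_ok.]. Adds elevated, device_trusted, mfa_enrolled.
Round 2: (3) [token_valid :- device_trusted.]; (5) [restricted_mode :- device_trusted.]. Adds token_valid, restricted_mode.
Closure: {admin_console, can_invite, can_write, device_trusted, elevated, ip_allowlisted, mfa_enrolled, quota_ok, restricted_mode, session_fresh, token_valid} — 11 facts.

11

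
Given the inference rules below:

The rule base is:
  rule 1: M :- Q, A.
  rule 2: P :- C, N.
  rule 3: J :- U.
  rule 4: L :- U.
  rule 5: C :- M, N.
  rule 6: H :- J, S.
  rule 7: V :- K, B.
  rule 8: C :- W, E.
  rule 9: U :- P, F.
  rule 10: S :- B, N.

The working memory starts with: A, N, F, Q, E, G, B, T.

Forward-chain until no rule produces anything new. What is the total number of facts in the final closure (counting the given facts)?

16

Round 1: rule 1 [M :- Q, A.]; rule 10 [S :- B, N.]. New: M, S.
Round 2: rule 5 [C :- M, N.]. New: C.
Round 3: rule 2 [P :- C, N.]. New: P.
Round 4: rule 9 [U :- P, F.]. New: U.
Round 5: rule 3 [J :- U.]; rule 4 [L :- U.]. New: J, L.
Round 6: rule 6 [H :- J, S.]. New: H.
Closure: {A, B, C, E, F, G, H, J, L, M, N, P, Q, S, T, U} — 16 facts.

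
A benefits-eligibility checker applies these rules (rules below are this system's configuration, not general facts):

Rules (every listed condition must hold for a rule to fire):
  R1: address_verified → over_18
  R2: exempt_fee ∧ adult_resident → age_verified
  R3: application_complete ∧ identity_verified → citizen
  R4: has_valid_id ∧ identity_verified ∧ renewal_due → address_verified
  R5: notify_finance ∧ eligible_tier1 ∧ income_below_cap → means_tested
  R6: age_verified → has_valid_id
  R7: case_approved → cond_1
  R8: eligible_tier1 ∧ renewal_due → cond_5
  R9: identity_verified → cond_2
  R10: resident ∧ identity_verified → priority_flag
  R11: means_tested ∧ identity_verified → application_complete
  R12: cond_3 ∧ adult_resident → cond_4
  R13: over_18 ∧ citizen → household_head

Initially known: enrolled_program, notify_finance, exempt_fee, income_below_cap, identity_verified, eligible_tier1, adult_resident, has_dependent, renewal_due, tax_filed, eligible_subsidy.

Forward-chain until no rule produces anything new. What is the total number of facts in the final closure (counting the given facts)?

21

[1] R2 [exempt_fee ∧ adult_resident → age_verified]; R5 [notify_finance ∧ eligible_tier1 ∧ income_below_cap → means_tested]; R8 [eligible_tier1 ∧ renewal_due → cond_5]; R9 [identity_verified → cond_2]. ⇒ new: age_verified, means_tested, cond_5, cond_2.
[2] R6 [age_verified → has_valid_id]; R11 [means_tested ∧ identity_verified → application_complete]. ⇒ new: has_valid_id, application_complete.
[3] R3 [application_complete ∧ identity_verified → citizen]; R4 [has_valid_id ∧ identity_verified ∧ renewal_due → address_verified]. ⇒ new: citizen, address_verified.
[4] R1 [address_verified → over_18]. ⇒ new: over_18.
[5] R13 [over_18 ∧ citizen → household_head]. ⇒ new: household_head.
Closure: {address_verified, adult_resident, age_verified, application_complete, citizen, cond_2, cond_5, eligible_subsidy, eligible_tier1, enrolled_program, exempt_fee, has_dependent, has_valid_id, household_head, identity_verified, income_below_cap, means_tested, notify_finance, over_18, renewal_due, tax_filed} — 21 facts.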